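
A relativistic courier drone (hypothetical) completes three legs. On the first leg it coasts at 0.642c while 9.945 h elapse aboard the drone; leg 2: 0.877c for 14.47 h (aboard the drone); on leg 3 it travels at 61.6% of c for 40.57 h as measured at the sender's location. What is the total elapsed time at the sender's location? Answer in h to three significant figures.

Leg 1: γ = 1/√(1 − 0.642²) = 1/√0.5878 = 1.304; Δt_1 = 1.304 × 9.945 = 12.97 h.
Leg 2: γ = 1/√(1 − 0.877²) = 1/√0.2309 = 2.081; Δt_2 = 2.081 × 14.47 = 30.12 h.
Leg 3: 40.57 h is already measured at the sender's location.
Total: 12.97 + 30.12 + 40.57 h.

Δt = 83.7 h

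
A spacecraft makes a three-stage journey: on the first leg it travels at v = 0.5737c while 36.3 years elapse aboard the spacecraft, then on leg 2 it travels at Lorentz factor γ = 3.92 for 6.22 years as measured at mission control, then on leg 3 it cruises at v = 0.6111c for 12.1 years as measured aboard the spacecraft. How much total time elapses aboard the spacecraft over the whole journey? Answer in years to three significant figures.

τ = 50.0 years

Leg 1: 36.3 years is already measured aboard the spacecraft.
Leg 2: γ = 3.92; τ_2 = 6.22/3.920 = 1.587 years.
Leg 3: 12.1 years is already measured aboard the spacecraft.
Total: 36.30 + 1.587 + 12.10 years.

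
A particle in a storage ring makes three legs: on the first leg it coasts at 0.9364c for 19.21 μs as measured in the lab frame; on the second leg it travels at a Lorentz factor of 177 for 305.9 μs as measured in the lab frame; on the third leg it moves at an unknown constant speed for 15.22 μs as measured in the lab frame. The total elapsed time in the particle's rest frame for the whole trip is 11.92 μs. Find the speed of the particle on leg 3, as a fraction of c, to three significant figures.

Leg 1: γ = 1/√(1 − 0.9364²) = 1/√0.1232 = 2.850; τ_1 = 19.21/2.850 = 6.741 μs.
Leg 2: γ = 177; τ_2 = 305.9/177.0 = 1.728 μs.
Leg 3: speed unknown; τ_3 = 15.22/γ_3.
Total proper time: 6.741 + 1.728 + τ_3 = 11.92, so τ_3 = 11.92 − 8.470 = 3.450 μs.
γ_3 = 15.22/3.450 = 4.411; β = √(1 − 1/γ²) = √0.9486.

β = 0.974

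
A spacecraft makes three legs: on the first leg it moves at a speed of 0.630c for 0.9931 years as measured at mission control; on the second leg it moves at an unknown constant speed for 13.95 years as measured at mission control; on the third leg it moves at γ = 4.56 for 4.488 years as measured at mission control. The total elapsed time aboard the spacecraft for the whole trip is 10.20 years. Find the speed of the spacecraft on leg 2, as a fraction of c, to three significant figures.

β = 0.796

Leg 1: γ = 1/√(1 − 0.630²) = 1/√0.6031 = 1.288; τ_1 = 0.9931/1.288 = 0.7712 years.
Leg 2: speed unknown; τ_2 = 13.95/γ_2.
Leg 3: γ = 4.56; τ_3 = 4.488/4.560 = 0.9842 years.
Total proper time: 0.7712 + τ_2 + 0.9842 = 10.20, so τ_2 = 10.20 − 1.755 = 8.445 years.
γ_2 = 13.95/8.445 = 1.652; β = √(1 − 1/γ²) = √0.6336.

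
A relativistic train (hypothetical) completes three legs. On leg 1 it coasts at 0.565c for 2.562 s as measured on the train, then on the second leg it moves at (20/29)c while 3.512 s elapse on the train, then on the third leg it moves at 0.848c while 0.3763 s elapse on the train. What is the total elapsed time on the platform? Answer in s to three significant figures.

Δt = 8.67 s

Leg 1: γ = 1/√(1 − 0.565²) = 1/√0.6808 = 1.212; Δt_1 = 1.212 × 2.562 = 3.105 s.
Leg 2: γ = 1/√(1 − (20/29)²) = 29/21 ≈ 1.381; Δt_2 = 1.381 × 3.512 = 4.850 s.
Leg 3: γ = 1/√(1 − 0.848²) = 1/√0.2809 = 1.887; Δt_3 = 1.887 × 0.3763 = 0.7100 s.
Total: 3.105 + 4.850 + 0.7100 s.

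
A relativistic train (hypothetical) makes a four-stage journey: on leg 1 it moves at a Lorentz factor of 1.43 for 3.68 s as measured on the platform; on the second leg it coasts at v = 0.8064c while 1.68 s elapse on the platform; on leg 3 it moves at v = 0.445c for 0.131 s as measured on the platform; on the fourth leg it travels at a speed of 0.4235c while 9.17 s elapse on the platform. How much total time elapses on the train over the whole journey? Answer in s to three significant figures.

Leg 1: γ = 1.43; τ_1 = 3.68/1.430 = 2.573 s.
Leg 2: γ = 1/√(1 − 0.8064²) = 1/√0.3497 = 1.691; τ_2 = 1.68/1.691 = 0.9935 s.
Leg 3: γ = 1/√(1 − 0.445²) = 1/√0.8020 = 1.117; τ_3 = 0.131/1.117 = 0.1173 s.
Leg 4: γ = 1/√(1 − 0.4235²) = 1/√0.8206 = 1.104; τ_4 = 9.17/1.104 = 8.307 s.
Total: 2.573 + 0.9935 + 0.1173 + 8.307 s.

τ = 12.0 s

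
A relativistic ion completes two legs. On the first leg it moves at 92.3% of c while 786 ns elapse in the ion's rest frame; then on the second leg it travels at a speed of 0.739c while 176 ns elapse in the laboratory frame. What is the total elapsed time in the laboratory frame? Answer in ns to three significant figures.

Leg 1: β = 0.923; γ = 1/√(1 − 0.923²) = 1/√0.1481 = 2.599; Δt_1 = 2.599 × 786 = 2043 ns.
Leg 2: 176 ns is already measured in the laboratory frame.
Total: 2043 + 176.0 ns.

Δt = 2220 ns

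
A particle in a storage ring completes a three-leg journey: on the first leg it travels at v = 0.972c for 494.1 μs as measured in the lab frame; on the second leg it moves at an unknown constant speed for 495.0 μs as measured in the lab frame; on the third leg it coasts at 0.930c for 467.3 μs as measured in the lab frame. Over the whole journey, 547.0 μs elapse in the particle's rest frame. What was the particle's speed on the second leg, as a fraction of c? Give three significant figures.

Leg 1: γ = 1/√(1 − 0.972²) = 1/√0.05522 = 4.256; τ_1 = 494.1/4.256 = 116.1 μs.
Leg 2: speed unknown; τ_2 = 495.0/γ_2.
Leg 3: γ = 1/√(1 − 0.930²) = 1/√0.1351 = 2.721; τ_3 = 467.3/2.721 = 171.8 μs.
Total proper time: 116.1 + τ_2 + 171.8 = 547.0, so τ_2 = 547.0 − 287.9 = 259.1 μs.
γ_2 = 495.0/259.1 = 1.910; β = √(1 − 1/γ²) = √0.7259.

β = 0.852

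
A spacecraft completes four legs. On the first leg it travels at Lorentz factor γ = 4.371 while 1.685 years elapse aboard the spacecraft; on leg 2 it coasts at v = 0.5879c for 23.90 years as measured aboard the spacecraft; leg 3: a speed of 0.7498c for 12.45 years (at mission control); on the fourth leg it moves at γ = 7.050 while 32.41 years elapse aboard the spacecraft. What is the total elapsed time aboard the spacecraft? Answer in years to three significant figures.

Leg 1: 1.685 years is already measured aboard the spacecraft.
Leg 2: 23.90 years is already measured aboard the spacecraft.
Leg 3: γ = 1/√(1 − 0.7498²) = 1/√0.4378 = 1.511; τ_3 = 12.45/1.511 = 8.238 years.
Leg 4: 32.41 years is already measured aboard the spacecraft.
Total: 1.685 + 23.90 + 8.238 + 32.41 years.

τ = 66.2 years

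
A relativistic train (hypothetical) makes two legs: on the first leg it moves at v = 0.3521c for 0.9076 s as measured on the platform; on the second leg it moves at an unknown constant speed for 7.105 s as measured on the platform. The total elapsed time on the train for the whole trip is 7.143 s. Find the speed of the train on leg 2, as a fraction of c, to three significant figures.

Leg 1: γ = 1/√(1 − 0.3521²) = 1/√0.8760 = 1.068; τ_1 = 0.9076/1.068 = 0.8495 s.
Leg 2: speed unknown; τ_2 = 7.105/γ_2.
Total proper time: 0.8495 + τ_2 = 7.143, so τ_2 = 7.143 − 0.8495 = 6.294 s.
γ_2 = 7.105/6.294 = 1.129; β = √(1 − 1/γ²) = √0.2154.

β = 0.464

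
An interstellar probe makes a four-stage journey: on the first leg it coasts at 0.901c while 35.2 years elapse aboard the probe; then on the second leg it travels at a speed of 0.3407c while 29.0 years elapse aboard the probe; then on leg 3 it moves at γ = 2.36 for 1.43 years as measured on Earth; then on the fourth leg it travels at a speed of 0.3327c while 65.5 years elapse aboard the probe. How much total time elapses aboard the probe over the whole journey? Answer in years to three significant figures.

Leg 1: 35.2 years is already measured aboard the probe.
Leg 2: 29.0 years is already measured aboard the probe.
Leg 3: γ = 2.36; τ_3 = 1.43/2.360 = 0.6059 years.
Leg 4: 65.5 years is already measured aboard the probe.
Total: 35.20 + 29.00 + 0.6059 + 65.50 years.

τ = 130 years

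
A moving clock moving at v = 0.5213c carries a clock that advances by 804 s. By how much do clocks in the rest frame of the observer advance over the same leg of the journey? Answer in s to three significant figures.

γ = 1/√(1 − 0.5213²) = 1/√0.7282 = 1.172
The interval measured on the moving clock is the proper time (both events occur at the same place in that frame); the lab-frame interval is Δt = γτ = 1.172 × 804 s.

Δt = 942 s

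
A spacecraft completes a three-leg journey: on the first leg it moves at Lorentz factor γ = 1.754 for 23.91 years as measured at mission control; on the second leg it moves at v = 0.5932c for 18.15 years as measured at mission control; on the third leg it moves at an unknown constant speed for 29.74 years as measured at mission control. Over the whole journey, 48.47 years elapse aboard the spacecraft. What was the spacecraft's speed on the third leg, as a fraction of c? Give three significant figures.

β = 0.733

Leg 1: γ = 1.754; τ_1 = 23.91/1.754 = 13.63 years.
Leg 2: γ = 1/√(1 − 0.5932²) = 1/√0.6481 = 1.242; τ_2 = 18.15/1.242 = 14.61 years.
Leg 3: speed unknown; τ_3 = 29.74/γ_3.
Total proper time: 13.63 + 14.61 + τ_3 = 48.47, so τ_3 = 48.47 − 28.24 = 20.23 years.
γ_3 = 29.74/20.23 = 1.470; β = √(1 − 1/γ²) = √0.5374.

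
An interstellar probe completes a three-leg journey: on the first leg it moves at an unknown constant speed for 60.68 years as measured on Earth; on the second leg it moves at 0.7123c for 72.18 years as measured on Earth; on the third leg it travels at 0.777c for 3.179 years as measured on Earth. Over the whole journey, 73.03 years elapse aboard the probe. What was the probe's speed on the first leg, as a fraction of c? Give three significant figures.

β = 0.942

Leg 1: speed unknown; τ_1 = 60.68/γ_1.
Leg 2: γ = 1/√(1 − 0.7123²) = 1/√0.4926 = 1.425; τ_2 = 72.18/1.425 = 50.66 years.
Leg 3: γ = 1/√(1 − 0.777²) = 1/√0.3963 = 1.589; τ_3 = 3.179/1.589 = 2.001 years.
Total proper time: τ_1 + 50.66 + 2.001 = 73.03, so τ_1 = 73.03 − 52.66 = 20.37 years.
γ_1 = 60.68/20.37 = 2.979; β = √(1 − 1/γ²) = √0.8873.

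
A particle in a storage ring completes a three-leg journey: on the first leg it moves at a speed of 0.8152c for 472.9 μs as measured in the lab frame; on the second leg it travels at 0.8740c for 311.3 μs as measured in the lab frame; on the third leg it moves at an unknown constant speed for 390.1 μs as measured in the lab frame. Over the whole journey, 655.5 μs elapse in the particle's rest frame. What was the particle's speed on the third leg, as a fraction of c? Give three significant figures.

β = 0.807

Leg 1: γ = 1/√(1 − 0.8152²) = 1/√0.3354 = 1.727; τ_1 = 472.9/1.727 = 273.9 μs.
Leg 2: γ = 1/√(1 − 0.8740²) = 1/√0.2361 = 2.058; τ_2 = 311.3/2.058 = 151.3 μs.
Leg 3: speed unknown; τ_3 = 390.1/γ_3.
Total proper time: 273.9 + 151.3 + τ_3 = 655.5, so τ_3 = 655.5 − 425.2 = 230.3 μs.
γ_3 = 390.1/230.3 = 1.694; β = √(1 − 1/γ²) = √0.6514.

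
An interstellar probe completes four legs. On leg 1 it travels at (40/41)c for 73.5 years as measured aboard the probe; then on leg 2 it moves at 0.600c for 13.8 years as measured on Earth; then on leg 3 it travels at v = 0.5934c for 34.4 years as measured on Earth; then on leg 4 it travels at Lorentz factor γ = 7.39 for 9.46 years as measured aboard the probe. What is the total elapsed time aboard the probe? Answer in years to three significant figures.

Leg 1: 73.5 years is already measured aboard the probe.
Leg 2: γ = 1/√(1 − 0.600²) = 5/4 = 1.250; τ_2 = 13.8/1.250 = 11.04 years.
Leg 3: γ = 1/√(1 − 0.5934²) = 1/√0.6479 = 1.242; τ_3 = 34.4/1.242 = 27.69 years.
Leg 4: 9.46 years is already measured aboard the probe.
Total: 73.50 + 11.04 + 27.69 + 9.460 years.

τ = 122 years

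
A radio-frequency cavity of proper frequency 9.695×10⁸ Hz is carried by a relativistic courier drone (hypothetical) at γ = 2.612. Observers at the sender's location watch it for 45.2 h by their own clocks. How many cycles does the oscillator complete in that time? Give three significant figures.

N = 6.04×10¹³

γ = 2.612
During 45.2 h of lab time, the oscillator's proper time advances by τ = Δt/γ = 45.2/2.612 = 17.30 h = 6.230×10⁴ s.
N = f × τ = 9.695×10⁸ × 6.230×10⁴ = 6.040×10¹³.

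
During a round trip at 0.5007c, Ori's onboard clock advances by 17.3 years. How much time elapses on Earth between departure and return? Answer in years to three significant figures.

Δt = 20.0 years

γ = 1/√(1 − 0.5007²) = 1/√0.7493 = 1.155
Earth-frame duration is the dilated interval: Δt = γτ = 1.155 × 17.3 years.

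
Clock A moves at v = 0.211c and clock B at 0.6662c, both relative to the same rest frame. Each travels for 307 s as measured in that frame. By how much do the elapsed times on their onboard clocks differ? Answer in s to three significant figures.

A: γ = 1/√(1 − 0.211²) = 1/√0.9555 = 1.023; τ_A = 307/1.023 = 300.1 s.
B: γ = 1/√(1 − 0.6662²) = 1/√0.5562 = 1.341; τ_B = 307/1.341 = 229.0 s.

|τ_A − τ_B| = 71.1 s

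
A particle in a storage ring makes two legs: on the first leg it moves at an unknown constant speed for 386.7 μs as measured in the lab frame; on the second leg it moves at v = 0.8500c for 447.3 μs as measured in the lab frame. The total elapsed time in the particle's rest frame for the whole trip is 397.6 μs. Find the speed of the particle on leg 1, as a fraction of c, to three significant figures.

Leg 1: speed unknown; τ_1 = 386.7/γ_1.
Leg 2: γ = 1/√(1 − 0.8500²) = 1/√0.2775 = 1.898; τ_2 = 447.3/1.898 = 235.6 μs.
Total proper time: τ_1 + 235.6 = 397.6, so τ_1 = 397.6 − 235.6 = 162.0 μs.
γ_1 = 386.7/162.0 = 2.387; β = √(1 − 1/γ²) = √0.8246.

β = 0.908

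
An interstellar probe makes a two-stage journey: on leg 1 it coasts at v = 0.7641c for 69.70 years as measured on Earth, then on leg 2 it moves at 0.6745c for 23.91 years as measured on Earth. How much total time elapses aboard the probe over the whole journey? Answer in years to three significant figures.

Leg 1: γ = 1/√(1 − 0.7641²) = 1/√0.4162 = 1.550; τ_1 = 69.70/1.550 = 44.96 years.
Leg 2: γ = 1/√(1 − 0.6745²) = 1/√0.5450 = 1.355; τ_2 = 23.91/1.355 = 17.65 years.
Total: 44.96 + 17.65 years.

τ = 62.6 years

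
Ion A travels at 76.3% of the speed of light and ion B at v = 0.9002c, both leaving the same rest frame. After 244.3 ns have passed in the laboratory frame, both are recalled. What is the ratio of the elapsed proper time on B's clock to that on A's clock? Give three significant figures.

τ_B/τ_A = 0.674

A: β = 0.763; γ = 1/√(1 − 0.763²) = 1/√0.4178 = 1.547. B: γ = 1/√(1 − 0.9002²) = 1/√0.1896 = 2.296.
τ_A/τ_B = γ_B/γ_A = 2.296/1.547 = 1.484, so τ_B/τ_A = 0.6737.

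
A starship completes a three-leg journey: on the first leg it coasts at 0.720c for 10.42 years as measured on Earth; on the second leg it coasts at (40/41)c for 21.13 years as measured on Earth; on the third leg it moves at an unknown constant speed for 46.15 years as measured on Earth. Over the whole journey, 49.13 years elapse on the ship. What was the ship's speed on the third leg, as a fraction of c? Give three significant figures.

Leg 1: γ = 1/√(1 − 0.720²) = 1/√0.4816 = 1.441; τ_1 = 10.42/1.441 = 7.231 years.
Leg 2: γ = 1/√(1 − (40/41)²) = 41/9 ≈ 4.556; τ_2 = 21.13/4.556 = 4.638 years.
Leg 3: speed unknown; τ_3 = 46.15/γ_3.
Total proper time: 7.231 + 4.638 + τ_3 = 49.13, so τ_3 = 49.13 − 11.87 = 37.26 years.
γ_3 = 46.15/37.26 = 1.239; β = √(1 − 1/γ²) = √0.3481.

β = 0.590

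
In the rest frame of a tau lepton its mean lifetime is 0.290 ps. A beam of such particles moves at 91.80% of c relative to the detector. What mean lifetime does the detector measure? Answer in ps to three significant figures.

Δt = 0.731 ps

β = 0.9180; γ = 1/√(1 − 0.9180²) = 1/√0.1573 = 2.522
The rest-frame lifetime is the proper time; the lab measures the dilated interval Δt = γτ₀ = 2.522 × 0.290 ps.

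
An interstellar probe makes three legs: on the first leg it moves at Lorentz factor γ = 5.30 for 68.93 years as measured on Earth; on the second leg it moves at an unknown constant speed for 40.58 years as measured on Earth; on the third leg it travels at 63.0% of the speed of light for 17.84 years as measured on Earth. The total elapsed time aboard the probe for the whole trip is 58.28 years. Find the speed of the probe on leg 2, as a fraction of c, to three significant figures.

β = 0.633

Leg 1: γ = 5.30; τ_1 = 68.93/5.300 = 13.01 years.
Leg 2: speed unknown; τ_2 = 40.58/γ_2.
Leg 3: β = 0.630; γ = 1/√(1 − 0.630²) = 1/√0.6031 = 1.288; τ_3 = 17.84/1.288 = 13.85 years.
Total proper time: 13.01 + τ_2 + 13.85 = 58.28, so τ_2 = 58.28 − 26.86 = 31.42 years.
γ_2 = 40.58/31.42 = 1.292; β = √(1 − 1/γ²) = √0.4005.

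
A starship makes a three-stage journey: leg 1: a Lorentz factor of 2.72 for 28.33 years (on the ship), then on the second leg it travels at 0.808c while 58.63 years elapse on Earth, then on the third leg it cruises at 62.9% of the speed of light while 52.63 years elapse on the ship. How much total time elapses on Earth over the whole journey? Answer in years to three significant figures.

Leg 1: γ = 2.72; Δt_1 = 2.720 × 28.33 = 77.06 years.
Leg 2: 58.63 years is already measured on Earth.
Leg 3: β = 0.629; γ = 1/√(1 − 0.629²) = 1/√0.6044 = 1.286; Δt_3 = 1.286 × 52.63 = 67.70 years.
Total: 77.06 + 58.63 + 67.70 years.

Δt = 203 years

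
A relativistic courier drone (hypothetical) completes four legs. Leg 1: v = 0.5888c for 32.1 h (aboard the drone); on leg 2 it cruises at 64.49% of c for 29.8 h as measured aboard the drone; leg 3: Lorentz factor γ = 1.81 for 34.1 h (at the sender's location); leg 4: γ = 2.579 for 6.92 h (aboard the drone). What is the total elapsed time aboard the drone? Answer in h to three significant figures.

Leg 1: 32.1 h is already measured aboard the drone.
Leg 2: 29.8 h is already measured aboard the drone.
Leg 3: γ = 1.81; τ_3 = 34.1/1.810 = 18.84 h.
Leg 4: 6.92 h is already measured aboard the drone.
Total: 32.10 + 29.80 + 18.84 + 6.920 h.

τ = 87.7 h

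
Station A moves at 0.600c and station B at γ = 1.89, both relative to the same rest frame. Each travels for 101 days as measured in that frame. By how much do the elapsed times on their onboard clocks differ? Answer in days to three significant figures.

A: γ = 1/√(1 − 0.600²) = 5/4 = 1.250; τ_A = 101/1.250 = 80.80 days.
B: γ = 1.89; τ_B = 101/1.890 = 53.44 days.

|τ_A − τ_B| = 27.4 days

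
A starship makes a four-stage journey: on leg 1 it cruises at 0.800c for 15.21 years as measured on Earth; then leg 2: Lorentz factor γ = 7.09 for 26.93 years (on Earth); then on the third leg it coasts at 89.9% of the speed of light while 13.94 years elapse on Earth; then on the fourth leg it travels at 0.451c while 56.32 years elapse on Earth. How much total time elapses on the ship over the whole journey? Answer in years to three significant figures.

τ = 69.3 years

Leg 1: γ = 1/√(1 − 0.800²) = 5/3 ≈ 1.667; τ_1 = 15.21/1.667 = 9.126 years.
Leg 2: γ = 7.09; τ_2 = 26.93/7.090 = 3.798 years.
Leg 3: β = 0.899; γ = 1/√(1 − 0.899²) = 1/√0.1918 = 2.283; τ_3 = 13.94/2.283 = 6.105 years.
Leg 4: γ = 1/√(1 − 0.451²) = 1/√0.7966 = 1.120; τ_4 = 56.32/1.120 = 50.27 years.
Total: 9.126 + 3.798 + 6.105 + 50.27 years.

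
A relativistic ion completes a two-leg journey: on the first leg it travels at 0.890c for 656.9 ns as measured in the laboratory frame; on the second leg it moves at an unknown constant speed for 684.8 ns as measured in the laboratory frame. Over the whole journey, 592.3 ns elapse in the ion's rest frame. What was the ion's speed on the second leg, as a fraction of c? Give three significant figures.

Leg 1: γ = 1/√(1 − 0.890²) = 1/√0.2079 = 2.193; τ_1 = 656.9/2.193 = 299.5 ns.
Leg 2: speed unknown; τ_2 = 684.8/γ_2.
Total proper time: 299.5 + τ_2 = 592.3, so τ_2 = 592.3 − 299.5 = 292.8 ns.
γ_2 = 684.8/292.8 = 2.339; β = √(1 − 1/γ²) = √0.8172.

β = 0.904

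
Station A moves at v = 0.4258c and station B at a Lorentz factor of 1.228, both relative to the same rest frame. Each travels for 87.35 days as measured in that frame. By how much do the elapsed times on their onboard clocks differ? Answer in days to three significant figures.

A: γ = 1/√(1 − 0.4258²) = 1/√0.8187 = 1.105; τ_A = 87.35/1.105 = 79.04 days.
B: γ = 1.228; τ_B = 87.35/1.228 = 71.13 days.

|τ_A − τ_B| = 7.90 days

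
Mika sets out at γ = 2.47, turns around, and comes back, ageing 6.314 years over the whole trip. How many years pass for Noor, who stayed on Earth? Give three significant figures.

Δt = 15.6 years

γ = 2.47
Earth-frame duration is the dilated interval: Δt = γτ = 2.470 × 6.314 years.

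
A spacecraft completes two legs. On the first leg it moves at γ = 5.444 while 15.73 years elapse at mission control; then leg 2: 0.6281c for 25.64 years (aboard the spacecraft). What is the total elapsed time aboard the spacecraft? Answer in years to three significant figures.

Leg 1: γ = 5.444; τ_1 = 15.73/5.444 = 2.889 years.
Leg 2: 25.64 years is already measured aboard the spacecraft.
Total: 2.889 + 25.64 years.

τ = 28.5 years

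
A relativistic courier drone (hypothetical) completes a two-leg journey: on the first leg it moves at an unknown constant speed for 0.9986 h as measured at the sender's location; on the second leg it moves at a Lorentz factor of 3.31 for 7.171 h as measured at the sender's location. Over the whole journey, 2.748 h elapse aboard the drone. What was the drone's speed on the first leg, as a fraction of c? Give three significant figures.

Leg 1: speed unknown; τ_1 = 0.9986/γ_1.
Leg 2: γ = 3.31; τ_2 = 7.171/3.310 = 2.166 h.
Total proper time: τ_1 + 2.166 = 2.748, so τ_1 = 2.748 − 2.166 = 0.5815 h.
γ_1 = 0.9986/0.5815 = 1.717; β = √(1 − 1/γ²) = √0.6609.

β = 0.813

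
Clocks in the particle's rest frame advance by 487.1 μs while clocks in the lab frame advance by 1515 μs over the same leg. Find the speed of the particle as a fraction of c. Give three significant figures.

β = 0.947

The proper time is measured in the particle's rest frame (both events occur at the particle's location); Δt is measured in the lab frame. γ = Δt/τ = 1515/487.1 = 3.110.
β = √(1 − 1/γ²) = √(1 − 0.1034) = √0.8966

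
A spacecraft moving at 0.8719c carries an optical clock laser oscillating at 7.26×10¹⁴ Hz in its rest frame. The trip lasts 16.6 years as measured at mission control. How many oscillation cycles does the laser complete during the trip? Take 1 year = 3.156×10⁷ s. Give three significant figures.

N = 1.86×10²³

γ = 1/√(1 − 0.8719²) = 1/√0.2398 = 2.042
The oscillator's own cycle count is N = f × τ where τ is the proper time aboard the spacecraft. τ = Δt/γ = 16.6/2.042 = 8.129 years = 2.565×10⁸ s.
N = 7.26×10¹⁴ × 2.565×10⁸ = 1.863×10²³.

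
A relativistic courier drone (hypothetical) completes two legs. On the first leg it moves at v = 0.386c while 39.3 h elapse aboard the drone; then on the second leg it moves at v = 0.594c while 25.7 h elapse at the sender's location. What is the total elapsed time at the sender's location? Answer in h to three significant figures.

Leg 1: γ = 1/√(1 − 0.386²) = 1/√0.8510 = 1.084; Δt_1 = 1.084 × 39.3 = 42.60 h.
Leg 2: 25.7 h is already measured at the sender's location.
Total: 42.60 + 25.70 h.

Δt = 68.3 h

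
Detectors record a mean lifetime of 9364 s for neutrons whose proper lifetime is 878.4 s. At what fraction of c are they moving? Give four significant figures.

v = 0.9956c

γ = Δt/τ₀ = 9364/878.4 = 10.66
β = √(1 − 1/γ²) = √(1 − 0.008800) = √0.9912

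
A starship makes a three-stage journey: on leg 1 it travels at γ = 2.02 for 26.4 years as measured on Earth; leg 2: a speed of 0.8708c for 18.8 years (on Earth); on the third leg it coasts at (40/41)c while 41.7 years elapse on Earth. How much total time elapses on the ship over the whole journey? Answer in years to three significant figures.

τ = 31.5 years

Leg 1: γ = 2.02; τ_1 = 26.4/2.020 = 13.07 years.
Leg 2: γ = 1/√(1 − 0.8708²) = 1/√0.2417 = 2.034; τ_2 = 18.8/2.034 = 9.243 years.
Leg 3: γ = 1/√(1 − (40/41)²) = 41/9 ≈ 4.556; τ_3 = 41.7/4.556 = 9.154 years.
Total: 13.07 + 9.243 + 9.154 years.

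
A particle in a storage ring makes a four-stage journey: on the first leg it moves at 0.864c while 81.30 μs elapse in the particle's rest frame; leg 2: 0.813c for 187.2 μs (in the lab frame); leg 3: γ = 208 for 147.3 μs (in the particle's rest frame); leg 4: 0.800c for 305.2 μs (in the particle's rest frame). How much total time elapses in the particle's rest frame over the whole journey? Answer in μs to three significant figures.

τ = 643 μs

Leg 1: 81.30 μs is already measured in the particle's rest frame.
Leg 2: γ = 1/√(1 − 0.813²) = 1/√0.3390 = 1.717; τ_2 = 187.2/1.717 = 109.0 μs.
Leg 3: 147.3 μs is already measured in the particle's rest frame.
Leg 4: 305.2 μs is already measured in the particle's rest frame.
Total: 81.30 + 109.0 + 147.3 + 305.2 μs.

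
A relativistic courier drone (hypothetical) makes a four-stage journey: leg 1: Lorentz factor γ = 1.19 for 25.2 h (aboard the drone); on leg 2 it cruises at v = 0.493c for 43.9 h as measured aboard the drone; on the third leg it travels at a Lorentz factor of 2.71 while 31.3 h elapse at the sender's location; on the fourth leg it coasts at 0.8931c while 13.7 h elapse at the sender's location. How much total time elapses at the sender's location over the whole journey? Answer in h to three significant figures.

Δt = 125 h

Leg 1: γ = 1.19; Δt_1 = 1.190 × 25.2 = 29.99 h.
Leg 2: γ = 1/√(1 − 0.493²) = 1/√0.7570 = 1.149; Δt_2 = 1.149 × 43.9 = 50.46 h.
Leg 3: 31.3 h is already measured at the sender's location.
Leg 4: 13.7 h is already measured at the sender's location.
Total: 29.99 + 50.46 + 31.30 + 13.70 h.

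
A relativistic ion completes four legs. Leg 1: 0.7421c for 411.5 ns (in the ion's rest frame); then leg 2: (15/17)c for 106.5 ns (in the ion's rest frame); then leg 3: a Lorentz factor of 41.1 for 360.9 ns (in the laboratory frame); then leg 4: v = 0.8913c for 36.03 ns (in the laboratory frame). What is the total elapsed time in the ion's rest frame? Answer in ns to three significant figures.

τ = 543 ns

Leg 1: 411.5 ns is already measured in the ion's rest frame.
Leg 2: 106.5 ns is already measured in the ion's rest frame.
Leg 3: γ = 41.1; τ_3 = 360.9/41.10 = 8.781 ns.
Leg 4: γ = 1/√(1 − 0.8913²) = 1/√0.2056 = 2.205; τ_4 = 36.03/2.205 = 16.34 ns.
Total: 411.5 + 106.5 + 8.781 + 16.34 ns.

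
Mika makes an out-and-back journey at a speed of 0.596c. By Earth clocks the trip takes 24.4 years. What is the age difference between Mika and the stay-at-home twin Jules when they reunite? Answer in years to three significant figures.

Δt − τ = 4.81 years

γ = 1/√(1 − 0.596²) = 1/√0.6448 = 1.245
Mika's elapsed proper time: τ = 24.4/1.245 = 19.59 years.
Age gap = Δt − τ = 24.4 − 19.59 years.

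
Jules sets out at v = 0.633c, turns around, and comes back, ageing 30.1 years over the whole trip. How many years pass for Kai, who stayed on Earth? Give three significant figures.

Δt = 38.9 years

γ = 1/√(1 − 0.633²) = 1/√0.5993 = 1.292
Earth-frame duration is the dilated interval: Δt = γτ = 1.292 × 30.1 years.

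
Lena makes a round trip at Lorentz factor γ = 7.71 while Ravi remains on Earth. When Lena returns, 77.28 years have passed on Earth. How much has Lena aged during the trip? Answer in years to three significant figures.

τ = 10.0 years

γ = 7.71
Lena's clock measures proper time along the trip: τ = Δt/γ = 77.28/7.710 years.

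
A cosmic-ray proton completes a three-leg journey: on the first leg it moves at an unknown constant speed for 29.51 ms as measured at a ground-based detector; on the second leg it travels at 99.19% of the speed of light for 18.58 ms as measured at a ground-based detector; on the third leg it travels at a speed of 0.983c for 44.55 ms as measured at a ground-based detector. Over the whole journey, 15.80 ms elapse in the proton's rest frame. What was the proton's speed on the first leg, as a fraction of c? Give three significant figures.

Leg 1: speed unknown; τ_1 = 29.51/γ_1.
Leg 2: β = 0.9919; γ = 1/√(1 − 0.9919²) = 1/√0.01613 = 7.873; τ_2 = 18.58/7.873 = 2.360 ms.
Leg 3: γ = 1/√(1 − 0.983²) = 1/√0.03371 = 5.446; τ_3 = 44.55/5.446 = 8.180 ms.
Total proper time: τ_1 + 2.360 + 8.180 = 15.80, so τ_1 = 15.80 − 10.54 = 5.260 ms.
γ_1 = 29.51/5.260 = 5.610; β = √(1 − 1/γ²) = √0.9682.

β = 0.984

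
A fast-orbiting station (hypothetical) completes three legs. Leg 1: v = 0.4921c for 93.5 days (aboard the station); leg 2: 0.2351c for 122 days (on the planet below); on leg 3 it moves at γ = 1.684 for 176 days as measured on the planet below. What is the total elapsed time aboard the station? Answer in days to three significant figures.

τ = 317 days

Leg 1: 93.5 days is already measured aboard the station.
Leg 2: γ = 1/√(1 − 0.2351²) = 1/√0.9447 = 1.029; τ_2 = 122/1.029 = 118.6 days.
Leg 3: γ = 1.684; τ_3 = 176/1.684 = 104.5 days.
Total: 93.50 + 118.6 + 104.5 days.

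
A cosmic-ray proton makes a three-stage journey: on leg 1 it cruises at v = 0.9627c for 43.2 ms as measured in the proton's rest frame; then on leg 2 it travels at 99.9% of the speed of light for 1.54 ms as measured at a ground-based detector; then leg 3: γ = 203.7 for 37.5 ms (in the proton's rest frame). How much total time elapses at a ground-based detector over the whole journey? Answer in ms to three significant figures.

Δt = 7800 ms

Leg 1: γ = 1/√(1 − 0.9627²) = 1/√0.07321 = 3.696; Δt_1 = 3.696 × 43.2 = 159.7 ms.
Leg 2: 1.54 ms is already measured at a ground-based detector.
Leg 3: γ = 203.7; Δt_3 = 203.7 × 37.5 = 7639 ms.
Total: 159.7 + 1.540 + 7639 ms.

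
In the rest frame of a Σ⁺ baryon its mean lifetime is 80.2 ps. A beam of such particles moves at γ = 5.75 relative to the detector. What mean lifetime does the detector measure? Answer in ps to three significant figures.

Δt = 461 ps

γ = 5.75
The rest-frame lifetime is the proper time; the lab measures the dilated interval Δt = γτ₀ = 5.750 × 80.2 ps.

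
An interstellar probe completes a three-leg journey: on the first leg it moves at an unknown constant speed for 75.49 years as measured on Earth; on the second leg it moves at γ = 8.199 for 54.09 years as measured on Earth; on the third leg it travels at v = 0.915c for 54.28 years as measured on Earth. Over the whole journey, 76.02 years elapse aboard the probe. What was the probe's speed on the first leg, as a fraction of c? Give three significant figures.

β = 0.777

Leg 1: speed unknown; τ_1 = 75.49/γ_1.
Leg 2: γ = 8.199; τ_2 = 54.09/8.199 = 6.597 years.
Leg 3: γ = 1/√(1 − 0.915²) = 1/√0.1628 = 2.479; τ_3 = 54.28/2.479 = 21.90 years.
Total proper time: τ_1 + 6.597 + 21.90 = 76.02, so τ_1 = 76.02 − 28.50 = 47.52 years.
γ_1 = 75.49/47.52 = 1.588; β = √(1 − 1/γ²) = √0.6037.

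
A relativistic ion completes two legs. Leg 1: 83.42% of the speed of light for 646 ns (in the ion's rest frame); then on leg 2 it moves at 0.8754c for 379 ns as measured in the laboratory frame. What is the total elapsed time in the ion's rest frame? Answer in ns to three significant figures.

Leg 1: 646 ns is already measured in the ion's rest frame.
Leg 2: γ = 1/√(1 − 0.8754²) = 1/√0.2337 = 2.069; τ_2 = 379/2.069 = 183.2 ns.
Total: 646.0 + 183.2 ns.

τ = 829 ns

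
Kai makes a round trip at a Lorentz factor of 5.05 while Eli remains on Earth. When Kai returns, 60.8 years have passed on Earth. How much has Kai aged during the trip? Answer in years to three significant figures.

γ = 5.05
Kai's clock measures proper time along the trip: τ = Δt/γ = 60.8/5.050 years.

τ = 12.0 years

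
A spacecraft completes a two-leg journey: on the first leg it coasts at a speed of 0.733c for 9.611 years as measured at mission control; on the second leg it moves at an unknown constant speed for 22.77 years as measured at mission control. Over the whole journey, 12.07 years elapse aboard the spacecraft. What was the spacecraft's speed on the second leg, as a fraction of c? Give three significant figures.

β = 0.970

Leg 1: γ = 1/√(1 − 0.733²) = 1/√0.4627 = 1.470; τ_1 = 9.611/1.470 = 6.538 years.
Leg 2: speed unknown; τ_2 = 22.77/γ_2.
Total proper time: 6.538 + τ_2 = 12.07, so τ_2 = 12.07 − 6.538 = 5.532 years.
γ_2 = 22.77/5.532 = 4.116; β = √(1 − 1/γ²) = √0.9410.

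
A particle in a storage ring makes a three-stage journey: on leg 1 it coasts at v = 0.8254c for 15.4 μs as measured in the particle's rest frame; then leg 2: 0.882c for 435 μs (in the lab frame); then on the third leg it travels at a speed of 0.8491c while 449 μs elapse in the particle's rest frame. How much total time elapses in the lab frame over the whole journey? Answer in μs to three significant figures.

Leg 1: γ = 1/√(1 − 0.8254²) = 1/√0.3187 = 1.771; Δt_1 = 1.771 × 15.4 = 27.28 μs.
Leg 2: 435 μs is already measured in the lab frame.
Leg 3: γ = 1/√(1 − 0.8491²) = 1/√0.2790 = 1.893; Δt_3 = 1.893 × 449 = 850.0 μs.
Total: 27.28 + 435.0 + 850.0 μs.

Δt = 1310 μs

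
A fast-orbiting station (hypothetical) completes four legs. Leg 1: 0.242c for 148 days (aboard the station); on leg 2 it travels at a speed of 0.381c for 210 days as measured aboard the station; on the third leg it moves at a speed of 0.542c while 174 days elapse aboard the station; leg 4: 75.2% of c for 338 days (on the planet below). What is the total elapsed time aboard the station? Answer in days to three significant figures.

Leg 1: 148 days is already measured aboard the station.
Leg 2: 210 days is already measured aboard the station.
Leg 3: 174 days is already measured aboard the station.
Leg 4: β = 0.752; γ = 1/√(1 − 0.752²) = 1/√0.4345 = 1.517; τ_4 = 338/1.517 = 222.8 days.
Total: 148.0 + 210.0 + 174.0 + 222.8 days.

τ = 755 days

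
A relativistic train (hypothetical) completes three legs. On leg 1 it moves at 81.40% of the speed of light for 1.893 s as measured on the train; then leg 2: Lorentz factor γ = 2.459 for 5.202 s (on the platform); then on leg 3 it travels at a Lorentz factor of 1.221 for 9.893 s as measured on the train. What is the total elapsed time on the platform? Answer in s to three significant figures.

Δt = 20.5 s

Leg 1: β = 0.8140; γ = 1/√(1 − 0.8140²) = 1/√0.3374 = 1.722; Δt_1 = 1.722 × 1.893 = 3.259 s.
Leg 2: 5.202 s is already measured on the platform.
Leg 3: γ = 1.221; Δt_3 = 1.221 × 9.893 = 12.08 s.
Total: 3.259 + 5.202 + 12.08 s.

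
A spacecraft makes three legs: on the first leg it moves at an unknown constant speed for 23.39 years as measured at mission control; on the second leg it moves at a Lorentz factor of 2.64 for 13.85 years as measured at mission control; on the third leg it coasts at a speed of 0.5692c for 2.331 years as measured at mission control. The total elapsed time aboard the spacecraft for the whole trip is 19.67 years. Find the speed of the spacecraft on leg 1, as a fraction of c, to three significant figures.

β = 0.845

Leg 1: speed unknown; τ_1 = 23.39/γ_1.
Leg 2: γ = 2.64; τ_2 = 13.85/2.640 = 5.246 years.
Leg 3: γ = 1/√(1 − 0.5692²) = 1/√0.6760 = 1.216; τ_3 = 2.331/1.216 = 1.917 years.
Total proper time: τ_1 + 5.246 + 1.917 = 19.67, so τ_1 = 19.67 − 7.163 = 12.51 years.
γ_1 = 23.39/12.51 = 1.870; β = √(1 − 1/γ²) = √0.7141.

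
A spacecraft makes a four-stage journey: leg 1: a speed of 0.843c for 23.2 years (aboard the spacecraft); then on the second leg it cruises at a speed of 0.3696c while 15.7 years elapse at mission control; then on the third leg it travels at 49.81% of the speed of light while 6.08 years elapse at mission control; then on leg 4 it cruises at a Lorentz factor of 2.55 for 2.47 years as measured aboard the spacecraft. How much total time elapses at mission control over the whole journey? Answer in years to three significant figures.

Δt = 71.2 years

Leg 1: γ = 1/√(1 − 0.843²) = 1/√0.2894 = 1.859; Δt_1 = 1.859 × 23.2 = 43.13 years.
Leg 2: 15.7 years is already measured at mission control.
Leg 3: 6.08 years is already measured at mission control.
Leg 4: γ = 2.55; Δt_4 = 2.550 × 2.47 = 6.298 years.
Total: 43.13 + 15.70 + 6.080 + 6.298 years.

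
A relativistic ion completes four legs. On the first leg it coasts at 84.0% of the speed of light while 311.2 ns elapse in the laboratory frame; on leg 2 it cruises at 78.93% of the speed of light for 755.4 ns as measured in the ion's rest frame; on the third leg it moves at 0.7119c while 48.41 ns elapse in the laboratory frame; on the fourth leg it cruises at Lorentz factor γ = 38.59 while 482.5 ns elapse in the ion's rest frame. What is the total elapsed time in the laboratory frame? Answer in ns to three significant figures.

Δt = 2.02×10⁴ ns

Leg 1: 311.2 ns is already measured in the laboratory frame.
Leg 2: β = 0.7893; γ = 1/√(1 − 0.7893²) = 1/√0.3770 = 1.629; Δt_2 = 1.629 × 755.4 = 1230 ns.
Leg 3: 48.41 ns is already measured in the laboratory frame.
Leg 4: γ = 38.59; Δt_4 = 38.59 × 482.5 = 1.862×10⁴ ns.
Total: 311.2 + 1230 + 48.41 + 1.862×10⁴ ns.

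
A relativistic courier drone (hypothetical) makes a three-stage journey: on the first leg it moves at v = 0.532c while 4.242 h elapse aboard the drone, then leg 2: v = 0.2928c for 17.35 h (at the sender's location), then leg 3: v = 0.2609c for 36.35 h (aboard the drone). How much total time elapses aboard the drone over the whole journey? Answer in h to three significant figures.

τ = 57.2 h

Leg 1: 4.242 h is already measured aboard the drone.
Leg 2: γ = 1/√(1 − 0.2928²) = 1/√0.9143 = 1.046; τ_2 = 17.35/1.046 = 16.59 h.
Leg 3: 36.35 h is already measured aboard the drone.
Total: 4.242 + 16.59 + 36.35 h.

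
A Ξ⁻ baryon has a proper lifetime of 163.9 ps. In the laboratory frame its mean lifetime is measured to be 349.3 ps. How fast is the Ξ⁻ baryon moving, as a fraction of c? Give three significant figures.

γ = Δt/τ₀ = 349.3/163.9 = 2.131
β = √(1 − 1/γ²) = √(1 − 0.2202) = √0.7798

β = 0.883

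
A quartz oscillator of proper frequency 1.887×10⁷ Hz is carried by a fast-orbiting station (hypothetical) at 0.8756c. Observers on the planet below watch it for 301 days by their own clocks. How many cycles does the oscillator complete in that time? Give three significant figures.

γ = 1/√(1 − 0.8756²) = 1/√0.2333 = 2.070
During 301 days of lab time, the oscillator's proper time advances by τ = Δt/γ = 301/2.070 = 145.4 days = 1.256×10⁷ s.
N = f × τ = 1.887×10⁷ × 1.256×10⁷ = 2.370×10¹⁴.

N = 2.37×10¹⁴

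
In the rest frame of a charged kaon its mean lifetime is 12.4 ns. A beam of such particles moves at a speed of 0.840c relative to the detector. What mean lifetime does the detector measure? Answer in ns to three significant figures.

Δt = 22.9 ns

γ = 1/√(1 − 0.840²) = 1/√0.2944 = 1.843
The rest-frame lifetime is the proper time; the lab measures the dilated interval Δt = γτ₀ = 1.843 × 12.4 ns.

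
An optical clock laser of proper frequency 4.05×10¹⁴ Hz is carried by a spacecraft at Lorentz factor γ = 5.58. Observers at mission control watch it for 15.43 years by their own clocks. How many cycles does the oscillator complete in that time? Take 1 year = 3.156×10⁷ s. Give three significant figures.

γ = 5.58
During 15.43 years of lab time, the oscillator's proper time advances by τ = Δt/γ = 15.43/5.580 = 2.765 years = 8.727×10⁷ s.
N = f × τ = 4.05×10¹⁴ × 8.727×10⁷ = 3.534×10²².

N = 3.53×10²²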